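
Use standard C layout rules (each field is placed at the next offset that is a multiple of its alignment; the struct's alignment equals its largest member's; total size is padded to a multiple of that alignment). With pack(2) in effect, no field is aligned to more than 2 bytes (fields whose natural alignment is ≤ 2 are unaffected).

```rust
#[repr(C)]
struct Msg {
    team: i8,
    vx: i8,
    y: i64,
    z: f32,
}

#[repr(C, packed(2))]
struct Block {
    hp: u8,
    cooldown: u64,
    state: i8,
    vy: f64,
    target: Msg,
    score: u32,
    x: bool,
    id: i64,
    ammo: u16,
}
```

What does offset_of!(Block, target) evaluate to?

Msg: 0..1  team  (1B, 1-aligned); 1..2  vx  (1B, 1-aligned); 2..8  -- padding (6B); 8..16  y  (8B, 8-aligned); 16..20  z  (4B, 4-aligned); 20..24  -- tail padding (4B); sizeof = 24, alignof = 8
0..1  hp  (1B, 1-aligned)
1..2  -- padding (1B)
2..10  cooldown  (8B, 2-aligned)
10..11  state  (1B, 1-aligned)
11..12  -- padding (1B)
12..20  vy  (8B, 2-aligned)
20..44  target  (24B, 2-aligned)

20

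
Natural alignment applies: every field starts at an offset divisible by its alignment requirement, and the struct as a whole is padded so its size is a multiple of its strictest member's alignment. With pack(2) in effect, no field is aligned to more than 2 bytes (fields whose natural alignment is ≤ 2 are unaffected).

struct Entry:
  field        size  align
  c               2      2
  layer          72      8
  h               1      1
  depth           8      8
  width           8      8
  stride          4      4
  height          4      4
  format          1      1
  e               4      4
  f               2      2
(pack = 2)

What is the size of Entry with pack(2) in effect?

@0: c [2B, align 2] → 2
@2: layer [72B, align 2] → 74
@74: h [1B, align 1] → 75
+1 pad (align 2)
@76: depth [8B, align 2] → 84
@84: width [8B, align 2] → 92
@92: stride [4B, align 2] → 96
@96: height [4B, align 2] → 100
@100: format [1B, align 1] → 101
+1 pad (align 2)
@102: e [4B, align 2] → 106
@106: f [2B, align 2] → 108
size 108, align 2

108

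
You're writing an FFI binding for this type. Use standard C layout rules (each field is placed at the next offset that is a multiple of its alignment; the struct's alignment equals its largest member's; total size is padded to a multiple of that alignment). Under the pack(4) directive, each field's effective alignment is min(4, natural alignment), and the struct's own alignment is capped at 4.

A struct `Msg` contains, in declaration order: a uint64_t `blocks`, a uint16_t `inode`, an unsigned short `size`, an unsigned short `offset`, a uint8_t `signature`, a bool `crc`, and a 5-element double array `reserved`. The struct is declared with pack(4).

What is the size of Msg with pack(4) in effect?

56

@0: blocks [8B, align 4] → 8
@8: inode [2B, align 2] → 10
@10: size [2B, align 2] → 12
@12: offset [2B, align 2] → 14
@14: signature [1B, align 1] → 15
@15: crc [1B, align 1] → 16
@16: reserved [40B, align 4] → 56
size 56, align 4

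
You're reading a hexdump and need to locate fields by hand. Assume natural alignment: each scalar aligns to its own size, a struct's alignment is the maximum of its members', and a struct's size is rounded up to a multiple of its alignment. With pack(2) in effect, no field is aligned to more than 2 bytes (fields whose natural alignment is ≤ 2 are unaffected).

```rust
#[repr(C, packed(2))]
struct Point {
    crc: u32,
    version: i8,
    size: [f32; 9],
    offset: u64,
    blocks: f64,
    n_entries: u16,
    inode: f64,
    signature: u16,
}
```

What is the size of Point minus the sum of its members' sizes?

1

crc at 0 (size 4, align 2) → ends 4
version at 4 (size 1, align 1) → ends 5
pad 1 to align 2 for size
size at 6 (size 36, align 2) → ends 42
offset at 42 (size 8, align 2) → ends 50
blocks at 50 (size 8, align 2) → ends 58
n_entries at 58 (size 2, align 2) → ends 60
inode at 60 (size 8, align 2) → ends 68
signature at 68 (size 2, align 2) → ends 70
total 70 bytes, alignment 2
data bytes 69, size 70 → padding 1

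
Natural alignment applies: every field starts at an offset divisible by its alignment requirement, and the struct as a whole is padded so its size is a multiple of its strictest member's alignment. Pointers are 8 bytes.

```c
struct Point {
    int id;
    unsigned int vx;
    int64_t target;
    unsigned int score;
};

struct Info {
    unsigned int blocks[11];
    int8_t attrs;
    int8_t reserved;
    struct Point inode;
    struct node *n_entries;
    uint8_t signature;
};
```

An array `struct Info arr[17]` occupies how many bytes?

Point: id at 0 (size 4, align 4) → ends 4; vx at 4 (size 4, align 4) → ends 8; target at 8 (size 8, align 8) → ends 16; score at 16 (size 4, align 4) → ends 20; tail pad 4 to reach multiple of 8; total 24 bytes, alignment 8
blocks at 0 (size 44, align 4) → ends 44
attrs at 44 (size 1, align 1) → ends 45
reserved at 45 (size 1, align 1) → ends 46
pad 2 to align 8 for inode
inode at 48 (size 24, align 8) → ends 72
n_entries at 72 (size 8, align 8) → ends 80
signature at 80 (size 1, align 1) → ends 81
tail pad 7 to reach multiple of 8
total 88 bytes, alignment 8
array of 17: 17 × 88 = 1496

1496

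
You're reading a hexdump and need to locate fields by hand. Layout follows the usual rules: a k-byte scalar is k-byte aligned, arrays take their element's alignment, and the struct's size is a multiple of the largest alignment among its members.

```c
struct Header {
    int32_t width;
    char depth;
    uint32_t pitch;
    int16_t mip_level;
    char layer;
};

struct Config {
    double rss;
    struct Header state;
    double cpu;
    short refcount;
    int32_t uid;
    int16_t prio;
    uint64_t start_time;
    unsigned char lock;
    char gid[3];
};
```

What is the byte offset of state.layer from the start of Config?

Header: width at 0 (size 4, align 4) → ends 4; depth at 4 (size 1, align 1) → ends 5; pad 3 to align 4 for pitch; pitch at 8 (size 4, align 4) → ends 12; mip_level at 12 (size 2, align 2) → ends 14; layer at 14 (size 1, align 1) → ends 15; tail pad 1 to reach multiple of 4; total 16 bytes, alignment 4
rss at 0 (size 8, align 8) → ends 8
state at 8 (size 16, align 4) → ends 24
within Header: layer at 14
8 + 14 = 22

22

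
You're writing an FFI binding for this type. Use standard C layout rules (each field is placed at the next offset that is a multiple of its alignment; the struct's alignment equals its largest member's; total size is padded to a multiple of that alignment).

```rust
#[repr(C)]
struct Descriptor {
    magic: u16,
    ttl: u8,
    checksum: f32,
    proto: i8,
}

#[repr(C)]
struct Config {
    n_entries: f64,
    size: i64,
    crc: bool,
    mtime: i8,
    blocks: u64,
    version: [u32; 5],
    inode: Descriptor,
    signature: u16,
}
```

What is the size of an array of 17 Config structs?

1224

Descriptor: @0: magic [2B, align 2] → 2; @2: ttl [1B, align 1] → 3; +1 pad (align 4); @4: checksum [4B, align 4] → 8; @8: proto [1B, align 1] → 9; +3 tail pad (align 4); size 12, align 4
@0: n_entries [8B, align 8] → 8
@8: size [8B, align 8] → 16
@16: crc [1B, align 1] → 17
@17: mtime [1B, align 1] → 18
+6 pad (align 8)
@24: blocks [8B, align 8] → 32
@32: version [20B, align 4] → 52
@52: inode [12B, align 4] → 64
@64: signature [2B, align 2] → 66
+6 tail pad (align 8)
size 72, align 8
array of 17: 17 × 72 = 1224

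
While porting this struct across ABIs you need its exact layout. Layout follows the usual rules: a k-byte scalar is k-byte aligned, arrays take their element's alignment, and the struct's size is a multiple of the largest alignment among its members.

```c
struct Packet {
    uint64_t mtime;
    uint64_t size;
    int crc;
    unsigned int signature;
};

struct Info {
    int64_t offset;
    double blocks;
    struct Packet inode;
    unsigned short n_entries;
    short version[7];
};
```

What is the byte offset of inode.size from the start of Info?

24

Packet: 0..8  mtime  (8B, 8-aligned); 8..16  size  (8B, 8-aligned); 16..20  crc  (4B, 4-aligned); 20..24  signature  (4B, 4-aligned); sizeof = 24, alignof = 8
0..8  offset  (8B, 8-aligned)
8..16  blocks  (8B, 8-aligned)
16..40  inode  (24B, 8-aligned)
within Packet: size at 8
16 + 8 = 24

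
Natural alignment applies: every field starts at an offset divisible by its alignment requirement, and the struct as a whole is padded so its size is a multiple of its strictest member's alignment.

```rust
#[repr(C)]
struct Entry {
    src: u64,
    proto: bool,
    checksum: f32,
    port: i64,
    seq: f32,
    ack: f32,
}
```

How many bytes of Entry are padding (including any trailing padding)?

3

src at 0 (size 8, align 8) → ends 8
proto at 8 (size 1, align 1) → ends 9
pad 3 to align 4 for checksum
checksum at 12 (size 4, align 4) → ends 16
port at 16 (size 8, align 8) → ends 24
seq at 24 (size 4, align 4) → ends 28
ack at 28 (size 4, align 4) → ends 32
total 32 bytes, alignment 8
data bytes 29, size 32 → padding 3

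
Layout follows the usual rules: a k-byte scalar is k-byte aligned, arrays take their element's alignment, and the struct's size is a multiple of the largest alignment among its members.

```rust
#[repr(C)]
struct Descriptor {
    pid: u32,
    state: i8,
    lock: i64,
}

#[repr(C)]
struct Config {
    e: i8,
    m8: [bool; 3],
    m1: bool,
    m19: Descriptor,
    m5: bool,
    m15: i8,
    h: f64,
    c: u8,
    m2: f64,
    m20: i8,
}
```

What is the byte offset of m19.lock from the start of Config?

Descriptor: 0..4  pid  (4B, 4-aligned); 4..5  state  (1B, 1-aligned); 5..8  -- padding (3B); 8..16  lock  (8B, 8-aligned); sizeof = 16, alignof = 8
0..1  e  (1B, 1-aligned)
1..4  m8  (3B, 1-aligned)
4..5  m1  (1B, 1-aligned)
5..8  -- padding (3B)
8..24  m19  (16B, 8-aligned)
within Descriptor: lock at 8
8 + 8 = 16

16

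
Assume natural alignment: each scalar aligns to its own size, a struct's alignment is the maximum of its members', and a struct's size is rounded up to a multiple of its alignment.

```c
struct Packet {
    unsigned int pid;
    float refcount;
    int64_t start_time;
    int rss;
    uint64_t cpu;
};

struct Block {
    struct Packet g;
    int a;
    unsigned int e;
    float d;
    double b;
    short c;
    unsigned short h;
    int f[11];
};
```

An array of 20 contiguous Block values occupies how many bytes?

2080

Packet: pid at 0 (size 4, align 4) → ends 4; refcount at 4 (size 4, align 4) → ends 8; start_time at 8 (size 8, align 8) → ends 16; rss at 16 (size 4, align 4) → ends 20; pad 4 to align 8 for cpu; cpu at 24 (size 8, align 8) → ends 32; total 32 bytes, alignment 8
g at 0 (size 32, align 8) → ends 32
a at 32 (size 4, align 4) → ends 36
e at 36 (size 4, align 4) → ends 40
d at 40 (size 4, align 4) → ends 44
pad 4 to align 8 for b
b at 48 (size 8, align 8) → ends 56
c at 56 (size 2, align 2) → ends 58
h at 58 (size 2, align 2) → ends 60
f at 60 (size 44, align 4) → ends 104
total 104 bytes, alignment 8
array of 20: 20 × 104 = 2080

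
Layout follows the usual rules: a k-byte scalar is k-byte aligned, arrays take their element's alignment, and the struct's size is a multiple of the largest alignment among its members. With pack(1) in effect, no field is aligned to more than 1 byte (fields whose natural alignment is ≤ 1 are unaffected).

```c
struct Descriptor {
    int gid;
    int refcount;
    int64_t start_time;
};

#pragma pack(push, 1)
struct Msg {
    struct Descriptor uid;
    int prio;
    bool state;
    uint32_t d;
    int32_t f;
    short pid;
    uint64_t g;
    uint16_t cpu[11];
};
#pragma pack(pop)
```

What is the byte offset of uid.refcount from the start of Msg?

Descriptor: gid at 0 (size 4, align 4) → ends 4; refcount at 4 (size 4, align 4) → ends 8; start_time at 8 (size 8, align 8) → ends 16; total 16 bytes, alignment 8
uid at 0 (size 16, align 1) → ends 16
within Descriptor: refcount at 4
0 + 4 = 4

4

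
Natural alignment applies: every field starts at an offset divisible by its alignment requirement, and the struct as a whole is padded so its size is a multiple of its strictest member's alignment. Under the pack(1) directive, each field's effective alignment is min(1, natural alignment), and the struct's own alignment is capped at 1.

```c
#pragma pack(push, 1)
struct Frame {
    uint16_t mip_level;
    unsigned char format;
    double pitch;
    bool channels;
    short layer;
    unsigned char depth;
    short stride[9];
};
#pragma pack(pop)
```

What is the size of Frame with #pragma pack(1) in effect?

@0: mip_level [2B, align 1] → 2
@2: format [1B, align 1] → 3
@3: pitch [8B, align 1] → 11
@11: channels [1B, align 1] → 12
@12: layer [2B, align 1] → 14
@14: depth [1B, align 1] → 15
@15: stride [18B, align 1] → 33
size 33, align 1

33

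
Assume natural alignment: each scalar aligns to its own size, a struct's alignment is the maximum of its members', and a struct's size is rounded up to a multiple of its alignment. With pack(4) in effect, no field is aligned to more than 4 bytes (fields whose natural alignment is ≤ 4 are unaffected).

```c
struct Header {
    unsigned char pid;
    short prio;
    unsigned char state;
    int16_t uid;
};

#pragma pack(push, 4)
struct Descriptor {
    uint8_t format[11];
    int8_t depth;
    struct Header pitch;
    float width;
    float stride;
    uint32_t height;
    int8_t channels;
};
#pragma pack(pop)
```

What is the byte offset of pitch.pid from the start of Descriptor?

12

Header: 0..1  pid  (1B, 1-aligned); 1..2  -- padding (1B); 2..4  prio  (2B, 2-aligned); 4..5  state  (1B, 1-aligned); 5..6  -- padding (1B); 6..8  uid  (2B, 2-aligned); sizeof = 8, alignof = 2
0..11  format  (11B, 1-aligned)
11..12  depth  (1B, 1-aligned)
12..20  pitch  (8B, 2-aligned)
within Header: pid at 0
12 + 0 = 12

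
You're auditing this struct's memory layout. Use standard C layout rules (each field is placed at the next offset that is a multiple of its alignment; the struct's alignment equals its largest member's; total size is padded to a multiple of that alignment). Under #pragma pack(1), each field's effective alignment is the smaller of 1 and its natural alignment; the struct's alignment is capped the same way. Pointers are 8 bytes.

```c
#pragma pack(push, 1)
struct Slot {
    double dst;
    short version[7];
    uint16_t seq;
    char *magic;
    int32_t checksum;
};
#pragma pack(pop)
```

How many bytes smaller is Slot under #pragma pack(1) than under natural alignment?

natural layout:
  @0: dst [8B, align 8] → 8
  @8: version [14B, align 2] → 22
  @22: seq [2B, align 2] → 24
  @24: magic [8B, align 8] → 32
  @32: checksum [4B, align 4] → 36
  +4 tail pad (align 8)
  size 40, align 8
packed(1) layout:
  @0: dst [8B, align 1] → 8
  @8: version [14B, align 1] → 22
  @22: seq [2B, align 1] → 24
  @24: magic [8B, align 1] → 32
  @32: checksum [4B, align 1] → 36
  size 36, align 1
40 − 36 = 4

4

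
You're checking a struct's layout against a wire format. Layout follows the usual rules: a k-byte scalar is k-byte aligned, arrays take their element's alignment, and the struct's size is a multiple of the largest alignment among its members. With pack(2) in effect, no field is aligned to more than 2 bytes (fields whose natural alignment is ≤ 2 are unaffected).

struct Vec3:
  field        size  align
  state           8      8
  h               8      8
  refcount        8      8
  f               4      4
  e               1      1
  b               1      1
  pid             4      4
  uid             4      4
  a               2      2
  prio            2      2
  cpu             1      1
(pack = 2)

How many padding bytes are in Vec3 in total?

@0: state [8B, align 2] → 8
@8: h [8B, align 2] → 16
@16: refcount [8B, align 2] → 24
@24: f [4B, align 2] → 28
@28: e [1B, align 1] → 29
@29: b [1B, align 1] → 30
@30: pid [4B, align 2] → 34
@34: uid [4B, align 2] → 38
@38: a [2B, align 2] → 40
@40: prio [2B, align 2] → 42
@42: cpu [1B, align 1] → 43
+1 tail pad (align 2)
size 44, align 2
data bytes 43, size 44 → padding 1

1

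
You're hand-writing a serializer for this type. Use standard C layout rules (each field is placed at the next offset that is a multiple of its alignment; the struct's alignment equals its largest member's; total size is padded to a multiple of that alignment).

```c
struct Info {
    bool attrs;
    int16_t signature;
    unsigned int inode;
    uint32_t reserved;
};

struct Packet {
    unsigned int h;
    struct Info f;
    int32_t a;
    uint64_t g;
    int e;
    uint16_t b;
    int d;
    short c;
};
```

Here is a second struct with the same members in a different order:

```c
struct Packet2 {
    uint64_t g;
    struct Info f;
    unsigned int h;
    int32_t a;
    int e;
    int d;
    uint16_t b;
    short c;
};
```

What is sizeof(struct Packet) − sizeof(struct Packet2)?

Info: @0: attrs [1B, align 1] → 1; +1 pad (align 2); @2: signature [2B, align 2] → 4; @4: inode [4B, align 4] → 8; @8: reserved [4B, align 4] → 12; size 12, align 4
@0: h [4B, align 4] → 4
@4: f [12B, align 4] → 16
@16: a [4B, align 4] → 20
+4 pad (align 8)
@24: g [8B, align 8] → 32
@32: e [4B, align 4] → 36
@36: b [2B, align 2] → 38
+2 pad (align 4)
@40: d [4B, align 4] → 44
@44: c [2B, align 2] → 46
+2 tail pad (align 8)
size 48, align 8
— Packet2 —
@0: g [8B, align 8] → 8
@8: f [12B, align 4] → 20
@20: h [4B, align 4] → 24
@24: a [4B, align 4] → 28
@28: e [4B, align 4] → 32
@32: d [4B, align 4] → 36
@36: b [2B, align 2] → 38
@38: c [2B, align 2] → 40
size 40, align 8
48 − 40 = 8

8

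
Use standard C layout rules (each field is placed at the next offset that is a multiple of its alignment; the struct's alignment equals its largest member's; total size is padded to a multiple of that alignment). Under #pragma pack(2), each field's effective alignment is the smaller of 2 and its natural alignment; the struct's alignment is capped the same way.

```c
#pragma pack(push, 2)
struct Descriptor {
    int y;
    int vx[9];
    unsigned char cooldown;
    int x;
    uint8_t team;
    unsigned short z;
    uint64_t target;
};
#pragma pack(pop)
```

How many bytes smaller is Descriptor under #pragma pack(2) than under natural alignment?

natural layout:
  0..4  y  (4B, 4-aligned)
  4..40  vx  (36B, 4-aligned)
  40..41  cooldown  (1B, 1-aligned)
  41..44  -- padding (3B)
  44..48  x  (4B, 4-aligned)
  48..49  team  (1B, 1-aligned)
  49..50  -- padding (1B)
  50..52  z  (2B, 2-aligned)
  52..56  -- padding (4B)
  56..64  target  (8B, 8-aligned)
  sizeof = 64, alignof = 8
packed(2) layout:
  0..4  y  (4B, 2-aligned)
  4..40  vx  (36B, 2-aligned)
  40..41  cooldown  (1B, 1-aligned)
  41..42  -- padding (1B)
  42..46  x  (4B, 2-aligned)
  46..47  team  (1B, 1-aligned)
  47..48  -- padding (1B)
  48..50  z  (2B, 2-aligned)
  50..58  target  (8B, 2-aligned)
  sizeof = 58, alignof = 2
64 − 58 = 6

6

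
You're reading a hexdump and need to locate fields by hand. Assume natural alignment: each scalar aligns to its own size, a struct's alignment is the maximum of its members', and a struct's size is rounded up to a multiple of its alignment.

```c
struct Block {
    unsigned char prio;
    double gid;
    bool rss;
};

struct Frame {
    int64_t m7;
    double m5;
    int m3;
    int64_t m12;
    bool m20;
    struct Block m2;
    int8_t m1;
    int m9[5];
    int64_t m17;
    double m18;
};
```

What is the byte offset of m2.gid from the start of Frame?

Block: prio at 0 (size 1, align 1) → ends 1; pad 7 to align 8 for gid; gid at 8 (size 8, align 8) → ends 16; rss at 16 (size 1, align 1) → ends 17; tail pad 7 to reach multiple of 8; total 24 bytes, alignment 8
m7 at 0 (size 8, align 8) → ends 8
m5 at 8 (size 8, align 8) → ends 16
m3 at 16 (size 4, align 4) → ends 20
pad 4 to align 8 for m12
m12 at 24 (size 8, align 8) → ends 32
m20 at 32 (size 1, align 1) → ends 33
pad 7 to align 8 for m2
m2 at 40 (size 24, align 8) → ends 64
within Block: gid at 8
40 + 8 = 48

48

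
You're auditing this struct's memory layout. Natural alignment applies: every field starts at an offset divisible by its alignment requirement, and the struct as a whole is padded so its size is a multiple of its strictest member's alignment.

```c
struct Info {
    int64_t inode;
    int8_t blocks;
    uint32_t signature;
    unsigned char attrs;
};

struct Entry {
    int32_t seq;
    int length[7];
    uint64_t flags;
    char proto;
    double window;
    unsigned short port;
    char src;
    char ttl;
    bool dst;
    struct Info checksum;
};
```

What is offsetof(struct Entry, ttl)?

Info: 0..8  inode  (8B, 8-aligned); 8..9  blocks  (1B, 1-aligned); 9..12  -- padding (3B); 12..16  signature  (4B, 4-aligned); 16..17  attrs  (1B, 1-aligned); 17..24  -- tail padding (7B); sizeof = 24, alignof = 8
0..4  seq  (4B, 4-aligned)
4..32  length  (28B, 4-aligned)
32..40  flags  (8B, 8-aligned)
40..41  proto  (1B, 1-aligned)
41..48  -- padding (7B)
48..56  window  (8B, 8-aligned)
56..58  port  (2B, 2-aligned)
58..59  src  (1B, 1-aligned)
59..60  ttl  (1B, 1-aligned)

59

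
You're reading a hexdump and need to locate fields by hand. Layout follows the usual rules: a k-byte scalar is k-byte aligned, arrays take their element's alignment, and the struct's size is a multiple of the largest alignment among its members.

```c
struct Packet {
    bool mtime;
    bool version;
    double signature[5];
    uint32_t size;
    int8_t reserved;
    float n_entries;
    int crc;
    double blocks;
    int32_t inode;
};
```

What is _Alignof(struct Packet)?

member alignments: mtime=1, version=1, signature=8, size=4, reserved=1, n_entries=4, crc=4, blocks=8, inode=4
max = 8

8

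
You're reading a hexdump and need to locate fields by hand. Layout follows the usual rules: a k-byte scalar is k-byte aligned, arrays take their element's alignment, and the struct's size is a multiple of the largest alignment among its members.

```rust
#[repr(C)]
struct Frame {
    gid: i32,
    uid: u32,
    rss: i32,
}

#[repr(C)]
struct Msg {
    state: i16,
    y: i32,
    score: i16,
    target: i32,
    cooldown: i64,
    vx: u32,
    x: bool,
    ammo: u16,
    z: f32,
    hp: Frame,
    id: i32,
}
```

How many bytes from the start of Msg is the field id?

48

Frame: 0..4  gid  (4B, 4-aligned); 4..8  uid  (4B, 4-aligned); 8..12  rss  (4B, 4-aligned); sizeof = 12, alignof = 4
0..2  state  (2B, 2-aligned)
2..4  -- padding (2B)
4..8  y  (4B, 4-aligned)
8..10  score  (2B, 2-aligned)
10..12  -- padding (2B)
12..16  target  (4B, 4-aligned)
16..24  cooldown  (8B, 8-aligned)
24..28  vx  (4B, 4-aligned)
28..29  x  (1B, 1-aligned)
29..30  -- padding (1B)
30..32  ammo  (2B, 2-aligned)
32..36  z  (4B, 4-aligned)
36..48  hp  (12B, 4-aligned)
48..52  id  (4B, 4-aligned)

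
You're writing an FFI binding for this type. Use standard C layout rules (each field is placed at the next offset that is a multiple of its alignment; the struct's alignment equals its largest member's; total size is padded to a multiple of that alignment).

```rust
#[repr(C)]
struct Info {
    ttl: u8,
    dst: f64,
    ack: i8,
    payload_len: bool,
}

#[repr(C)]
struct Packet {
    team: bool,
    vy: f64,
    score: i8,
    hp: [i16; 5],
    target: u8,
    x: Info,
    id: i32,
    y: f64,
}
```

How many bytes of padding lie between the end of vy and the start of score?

Info: 0..1  ttl  (1B, 1-aligned); 1..8  -- padding (7B); 8..16  dst  (8B, 8-aligned); 16..17  ack  (1B, 1-aligned); 17..18  payload_len  (1B, 1-aligned); 18..24  -- tail padding (6B); sizeof = 24, alignof = 8
0..1  team  (1B, 1-aligned)
1..8  -- padding (7B)
8..16  vy  (8B, 8-aligned)
16..17  score  (1B, 1-aligned)

0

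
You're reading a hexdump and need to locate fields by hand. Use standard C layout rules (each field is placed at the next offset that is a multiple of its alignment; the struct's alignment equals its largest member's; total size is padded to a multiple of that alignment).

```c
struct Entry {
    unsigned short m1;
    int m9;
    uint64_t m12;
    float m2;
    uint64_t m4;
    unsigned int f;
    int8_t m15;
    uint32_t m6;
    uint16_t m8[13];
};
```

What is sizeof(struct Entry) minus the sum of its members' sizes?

0..2  m1  (2B, 2-aligned)
2..4  -- padding (2B)
4..8  m9  (4B, 4-aligned)
8..16  m12  (8B, 8-aligned)
16..20  m2  (4B, 4-aligned)
20..24  -- padding (4B)
24..32  m4  (8B, 8-aligned)
32..36  f  (4B, 4-aligned)
36..37  m15  (1B, 1-aligned)
37..40  -- padding (3B)
40..44  m6  (4B, 4-aligned)
44..70  m8  (26B, 2-aligned)
70..72  -- tail padding (2B)
sizeof = 72, alignof = 8
data bytes 61, size 72 → padding 11

11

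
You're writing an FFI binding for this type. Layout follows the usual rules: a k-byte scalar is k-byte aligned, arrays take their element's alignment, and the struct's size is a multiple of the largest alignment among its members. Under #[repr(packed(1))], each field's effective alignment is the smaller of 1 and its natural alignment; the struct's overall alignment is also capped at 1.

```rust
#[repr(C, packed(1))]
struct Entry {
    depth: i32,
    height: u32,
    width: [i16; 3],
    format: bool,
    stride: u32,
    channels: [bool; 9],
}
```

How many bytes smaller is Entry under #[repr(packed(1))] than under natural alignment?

natural layout:
  @0: depth [4B, align 4] → 4
  @4: height [4B, align 4] → 8
  @8: width [6B, align 2] → 14
  @14: format [1B, align 1] → 15
  +1 pad (align 4)
  @16: stride [4B, align 4] → 20
  @20: channels [9B, align 1] → 29
  +3 tail pad (align 4)
  size 32, align 4
packed(1) layout:
  @0: depth [4B, align 1] → 4
  @4: height [4B, align 1] → 8
  @8: width [6B, align 1] → 14
  @14: format [1B, align 1] → 15
  @15: stride [4B, align 1] → 19
  @19: channels [9B, align 1] → 28
  size 28, align 1
32 − 28 = 4

4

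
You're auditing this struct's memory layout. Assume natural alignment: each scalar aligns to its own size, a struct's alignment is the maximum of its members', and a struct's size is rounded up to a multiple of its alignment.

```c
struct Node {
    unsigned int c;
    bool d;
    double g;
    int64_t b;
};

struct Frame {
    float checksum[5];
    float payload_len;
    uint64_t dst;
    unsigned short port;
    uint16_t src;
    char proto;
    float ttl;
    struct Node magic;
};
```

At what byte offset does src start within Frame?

Node: @0: c [4B, align 4] → 4; @4: d [1B, align 1] → 5; +3 pad (align 8); @8: g [8B, align 8] → 16; @16: b [8B, align 8] → 24; size 24, align 8
@0: checksum [20B, align 4] → 20
@20: payload_len [4B, align 4] → 24
@24: dst [8B, align 8] → 32
@32: port [2B, align 2] → 34
@34: src [2B, align 2] → 36

34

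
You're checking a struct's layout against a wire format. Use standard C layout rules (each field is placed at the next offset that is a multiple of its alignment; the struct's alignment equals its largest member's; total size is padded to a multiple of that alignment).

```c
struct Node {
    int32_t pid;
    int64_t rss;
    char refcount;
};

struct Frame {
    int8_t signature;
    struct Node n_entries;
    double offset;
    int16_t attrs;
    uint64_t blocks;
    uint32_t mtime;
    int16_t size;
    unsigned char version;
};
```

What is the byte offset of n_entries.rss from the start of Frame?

16

Node: 0..4  pid  (4B, 4-aligned); 4..8  -- padding (4B); 8..16  rss  (8B, 8-aligned); 16..17  refcount  (1B, 1-aligned); 17..24  -- tail padding (7B); sizeof = 24, alignof = 8
0..1  signature  (1B, 1-aligned)
1..8  -- padding (7B)
8..32  n_entries  (24B, 8-aligned)
within Node: rss at 8
8 + 8 = 16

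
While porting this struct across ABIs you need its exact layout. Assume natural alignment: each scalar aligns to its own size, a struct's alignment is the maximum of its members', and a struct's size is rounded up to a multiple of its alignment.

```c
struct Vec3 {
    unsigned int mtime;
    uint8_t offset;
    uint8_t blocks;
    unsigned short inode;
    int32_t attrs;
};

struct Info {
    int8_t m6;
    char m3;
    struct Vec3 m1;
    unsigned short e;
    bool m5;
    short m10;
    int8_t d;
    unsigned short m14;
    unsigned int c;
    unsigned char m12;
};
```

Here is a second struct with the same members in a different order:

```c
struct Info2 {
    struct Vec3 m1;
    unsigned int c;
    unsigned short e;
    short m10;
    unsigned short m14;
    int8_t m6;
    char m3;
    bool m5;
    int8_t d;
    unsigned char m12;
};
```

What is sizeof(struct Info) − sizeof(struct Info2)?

Vec3: @0: mtime [4B, align 4] → 4; @4: offset [1B, align 1] → 5; @5: blocks [1B, align 1] → 6; @6: inode [2B, align 2] → 8; @8: attrs [4B, align 4] → 12; size 12, align 4
@0: m6 [1B, align 1] → 1
@1: m3 [1B, align 1] → 2
+2 pad (align 4)
@4: m1 [12B, align 4] → 16
@16: e [2B, align 2] → 18
@18: m5 [1B, align 1] → 19
+1 pad (align 2)
@20: m10 [2B, align 2] → 22
@22: d [1B, align 1] → 23
+1 pad (align 2)
@24: m14 [2B, align 2] → 26
+2 pad (align 4)
@28: c [4B, align 4] → 32
@32: m12 [1B, align 1] → 33
+3 tail pad (align 4)
size 36, align 4
— Info2 —
@0: m1 [12B, align 4] → 12
@12: c [4B, align 4] → 16
@16: e [2B, align 2] → 18
@18: m10 [2B, align 2] → 20
@20: m14 [2B, align 2] → 22
@22: m6 [1B, align 1] → 23
@23: m3 [1B, align 1] → 24
@24: m5 [1B, align 1] → 25
@25: d [1B, align 1] → 26
@26: m12 [1B, align 1] → 27
+1 tail pad (align 4)
size 28, align 4
36 − 28 = 8

8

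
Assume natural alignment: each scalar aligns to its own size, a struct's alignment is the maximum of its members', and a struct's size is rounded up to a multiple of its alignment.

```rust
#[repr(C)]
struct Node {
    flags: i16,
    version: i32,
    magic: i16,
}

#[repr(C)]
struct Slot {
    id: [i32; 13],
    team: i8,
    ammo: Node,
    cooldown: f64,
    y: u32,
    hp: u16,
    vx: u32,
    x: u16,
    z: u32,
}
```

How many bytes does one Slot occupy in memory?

104 bytes

Node: flags at 0 (size 2, align 2) → ends 2; pad 2 to align 4 for version; version at 4 (size 4, align 4) → ends 8; magic at 8 (size 2, align 2) → ends 10; tail pad 2 to reach multiple of 4; total 12 bytes, alignment 4
id at 0 (size 52, align 4) → ends 52
team at 52 (size 1, align 1) → ends 53
pad 3 to align 4 for ammo
ammo at 56 (size 12, align 4) → ends 68
pad 4 to align 8 for cooldown
cooldown at 72 (size 8, align 8) → ends 80
y at 80 (size 4, align 4) → ends 84
hp at 84 (size 2, align 2) → ends 86
pad 2 to align 4 for vx
vx at 88 (size 4, align 4) → ends 92
x at 92 (size 2, align 2) → ends 94
pad 2 to align 4 for z
z at 96 (size 4, align 4) → ends 100
tail pad 4 to reach multiple of 8
total 104 bytes, alignment 8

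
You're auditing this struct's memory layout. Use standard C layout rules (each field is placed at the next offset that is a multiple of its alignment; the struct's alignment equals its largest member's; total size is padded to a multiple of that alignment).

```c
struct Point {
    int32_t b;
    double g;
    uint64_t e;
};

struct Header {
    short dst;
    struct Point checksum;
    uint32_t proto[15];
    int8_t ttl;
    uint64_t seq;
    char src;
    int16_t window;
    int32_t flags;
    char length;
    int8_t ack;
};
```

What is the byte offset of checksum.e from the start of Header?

24

Point: 0..4  b  (4B, 4-aligned); 4..8  -- padding (4B); 8..16  g  (8B, 8-aligned); 16..24  e  (8B, 8-aligned); sizeof = 24, alignof = 8
0..2  dst  (2B, 2-aligned)
2..8  -- padding (6B)
8..32  checksum  (24B, 8-aligned)
within Point: e at 16
8 + 16 = 24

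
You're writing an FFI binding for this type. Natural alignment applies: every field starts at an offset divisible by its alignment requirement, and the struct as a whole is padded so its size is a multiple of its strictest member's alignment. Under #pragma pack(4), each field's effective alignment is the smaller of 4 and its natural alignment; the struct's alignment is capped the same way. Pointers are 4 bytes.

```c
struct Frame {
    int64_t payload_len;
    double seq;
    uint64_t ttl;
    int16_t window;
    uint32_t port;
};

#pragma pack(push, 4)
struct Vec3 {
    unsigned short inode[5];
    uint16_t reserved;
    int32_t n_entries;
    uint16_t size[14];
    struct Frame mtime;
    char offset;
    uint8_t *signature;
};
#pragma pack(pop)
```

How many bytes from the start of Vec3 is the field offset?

76

Frame: @0: payload_len [8B, align 8] → 8; @8: seq [8B, align 8] → 16; @16: ttl [8B, align 8] → 24; @24: window [2B, align 2] → 26; +2 pad (align 4); @28: port [4B, align 4] → 32; size 32, align 8
@0: inode [10B, align 2] → 10
@10: reserved [2B, align 2] → 12
@12: n_entries [4B, align 4] → 16
@16: size [28B, align 2] → 44
@44: mtime [32B, align 4] → 76
@76: offset [1B, align 1] → 77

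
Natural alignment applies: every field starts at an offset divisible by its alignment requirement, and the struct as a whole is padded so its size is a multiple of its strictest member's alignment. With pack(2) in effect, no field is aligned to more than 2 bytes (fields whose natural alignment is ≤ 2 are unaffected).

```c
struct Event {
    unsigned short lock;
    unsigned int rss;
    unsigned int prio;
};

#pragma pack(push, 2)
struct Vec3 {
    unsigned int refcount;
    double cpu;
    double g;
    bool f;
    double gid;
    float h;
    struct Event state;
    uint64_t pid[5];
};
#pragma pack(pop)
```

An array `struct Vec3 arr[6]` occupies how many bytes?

Event: 0..2  lock  (2B, 2-aligned); 2..4  -- padding (2B); 4..8  rss  (4B, 4-aligned); 8..12  prio  (4B, 4-aligned); sizeof = 12, alignof = 4
0..4  refcount  (4B, 2-aligned)
4..12  cpu  (8B, 2-aligned)
12..20  g  (8B, 2-aligned)
20..21  f  (1B, 1-aligned)
21..22  -- padding (1B)
22..30  gid  (8B, 2-aligned)
30..34  h  (4B, 2-aligned)
34..46  state  (12B, 2-aligned)
46..86  pid  (40B, 2-aligned)
sizeof = 86, alignof = 2
array of 6: 6 × 86 = 516

516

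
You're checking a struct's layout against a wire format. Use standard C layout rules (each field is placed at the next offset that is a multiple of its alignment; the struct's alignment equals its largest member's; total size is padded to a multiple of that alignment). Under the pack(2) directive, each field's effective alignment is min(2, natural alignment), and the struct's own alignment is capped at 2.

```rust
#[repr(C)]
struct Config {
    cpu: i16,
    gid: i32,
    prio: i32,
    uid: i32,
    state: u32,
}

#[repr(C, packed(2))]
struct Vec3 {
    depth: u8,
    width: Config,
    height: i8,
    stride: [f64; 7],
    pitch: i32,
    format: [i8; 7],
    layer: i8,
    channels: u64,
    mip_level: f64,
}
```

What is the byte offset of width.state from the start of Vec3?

18

Config: cpu at 0 (size 2, align 2) → ends 2; pad 2 to align 4 for gid; gid at 4 (size 4, align 4) → ends 8; prio at 8 (size 4, align 4) → ends 12; uid at 12 (size 4, align 4) → ends 16; state at 16 (size 4, align 4) → ends 20; total 20 bytes, alignment 4
depth at 0 (size 1, align 1) → ends 1
pad 1 to align 2 for width
width at 2 (size 20, align 2) → ends 22
within Config: state at 16
2 + 16 = 18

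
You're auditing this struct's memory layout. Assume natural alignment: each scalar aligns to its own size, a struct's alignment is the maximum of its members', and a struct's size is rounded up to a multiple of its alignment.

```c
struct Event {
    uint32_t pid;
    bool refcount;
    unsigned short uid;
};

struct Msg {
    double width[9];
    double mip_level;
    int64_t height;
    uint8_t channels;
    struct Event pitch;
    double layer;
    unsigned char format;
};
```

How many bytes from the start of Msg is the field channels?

Event: pid at 0 (size 4, align 4) → ends 4; refcount at 4 (size 1, align 1) → ends 5; pad 1 to align 2 for uid; uid at 6 (size 2, align 2) → ends 8; total 8 bytes, alignment 4
width at 0 (size 72, align 8) → ends 72
mip_level at 72 (size 8, align 8) → ends 80
height at 80 (size 8, align 8) → ends 88
channels at 88 (size 1, align 1) → ends 89

88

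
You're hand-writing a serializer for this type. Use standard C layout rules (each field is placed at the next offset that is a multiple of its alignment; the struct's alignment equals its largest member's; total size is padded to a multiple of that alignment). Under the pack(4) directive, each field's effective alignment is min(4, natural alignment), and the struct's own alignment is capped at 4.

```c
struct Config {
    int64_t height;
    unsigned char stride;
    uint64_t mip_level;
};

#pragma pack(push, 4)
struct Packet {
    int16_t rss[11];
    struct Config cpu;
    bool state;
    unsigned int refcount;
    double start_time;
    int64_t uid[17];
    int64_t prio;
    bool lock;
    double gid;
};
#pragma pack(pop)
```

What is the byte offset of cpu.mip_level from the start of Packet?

Config: @0: height [8B, align 8] → 8; @8: stride [1B, align 1] → 9; +7 pad (align 8); @16: mip_level [8B, align 8] → 24; size 24, align 8
@0: rss [22B, align 2] → 22
+2 pad (align 4)
@24: cpu [24B, align 4] → 48
within Config: mip_level at 16
24 + 16 = 40

40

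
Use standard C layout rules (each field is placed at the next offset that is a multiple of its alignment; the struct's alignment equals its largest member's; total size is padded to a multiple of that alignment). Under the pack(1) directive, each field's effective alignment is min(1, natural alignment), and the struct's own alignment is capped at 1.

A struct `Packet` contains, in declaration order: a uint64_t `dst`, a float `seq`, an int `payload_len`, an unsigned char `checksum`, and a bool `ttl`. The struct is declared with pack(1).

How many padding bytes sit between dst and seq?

0

@0: dst [8B, align 1] → 8
@8: seq [4B, align 1] → 12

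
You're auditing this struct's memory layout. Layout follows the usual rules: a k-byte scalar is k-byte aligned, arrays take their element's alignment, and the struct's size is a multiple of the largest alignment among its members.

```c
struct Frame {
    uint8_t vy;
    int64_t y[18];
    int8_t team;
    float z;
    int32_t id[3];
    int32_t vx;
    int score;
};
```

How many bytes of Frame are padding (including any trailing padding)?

@0: vy [1B, align 1] → 1
+7 pad (align 8)
@8: y [144B, align 8] → 152
@152: team [1B, align 1] → 153
+3 pad (align 4)
@156: z [4B, align 4] → 160
@160: id [12B, align 4] → 172
@172: vx [4B, align 4] → 176
@176: score [4B, align 4] → 180
+4 tail pad (align 8)
size 184, align 8
data bytes 170, size 184 → padding 14

14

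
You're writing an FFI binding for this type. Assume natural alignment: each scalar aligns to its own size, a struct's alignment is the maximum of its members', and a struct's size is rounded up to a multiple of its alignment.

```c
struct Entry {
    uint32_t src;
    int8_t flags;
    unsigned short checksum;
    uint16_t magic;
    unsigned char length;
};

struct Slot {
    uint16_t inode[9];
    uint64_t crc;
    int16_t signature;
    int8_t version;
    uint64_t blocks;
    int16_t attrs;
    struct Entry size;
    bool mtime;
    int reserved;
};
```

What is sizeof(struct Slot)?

Entry: @0: src [4B, align 4] → 4; @4: flags [1B, align 1] → 5; +1 pad (align 2); @6: checksum [2B, align 2] → 8; @8: magic [2B, align 2] → 10; @10: length [1B, align 1] → 11; +1 tail pad (align 4); size 12, align 4
@0: inode [18B, align 2] → 18
+6 pad (align 8)
@24: crc [8B, align 8] → 32
@32: signature [2B, align 2] → 34
@34: version [1B, align 1] → 35
+5 pad (align 8)
@40: blocks [8B, align 8] → 48
@48: attrs [2B, align 2] → 50
+2 pad (align 4)
@52: size [12B, align 4] → 64
@64: mtime [1B, align 1] → 65
+3 pad (align 4)
@68: reserved [4B, align 4] → 72
size 72, align 8

72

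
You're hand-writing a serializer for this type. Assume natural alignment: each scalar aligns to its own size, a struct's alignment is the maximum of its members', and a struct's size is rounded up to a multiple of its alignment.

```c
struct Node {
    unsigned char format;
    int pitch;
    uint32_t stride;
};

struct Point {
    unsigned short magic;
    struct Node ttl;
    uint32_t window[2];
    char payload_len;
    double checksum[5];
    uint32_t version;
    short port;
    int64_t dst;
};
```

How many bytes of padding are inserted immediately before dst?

Node: 0..1  format  (1B, 1-aligned); 1..4  -- padding (3B); 4..8  pitch  (4B, 4-aligned); 8..12  stride  (4B, 4-aligned); sizeof = 12, alignof = 4
0..2  magic  (2B, 2-aligned)
2..4  -- padding (2B)
4..16  ttl  (12B, 4-aligned)
16..24  window  (8B, 4-aligned)
24..25  payload_len  (1B, 1-aligned)
25..32  -- padding (7B)
32..72  checksum  (40B, 8-aligned)
72..76  version  (4B, 4-aligned)
76..78  port  (2B, 2-aligned)
78..80  -- padding (2B)
80..88  dst  (8B, 8-aligned)

2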